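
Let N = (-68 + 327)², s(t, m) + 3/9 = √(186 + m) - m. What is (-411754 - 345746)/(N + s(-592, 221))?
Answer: -227907888750/20115965789 + 3408750*√407/20115965789 ≈ -11.326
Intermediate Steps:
s(t, m) = -⅓ + √(186 + m) - m (s(t, m) = -⅓ + (√(186 + m) - m) = -⅓ + √(186 + m) - m)
N = 67081 (N = 259² = 67081)
(-411754 - 345746)/(N + s(-592, 221)) = (-411754 - 345746)/(67081 + (-⅓ + √(186 + 221) - 1*221)) = -757500/(67081 + (-⅓ + √407 - 221)) = -757500/(67081 + (-664/3 + √407)) = -757500/(200579/3 + √407)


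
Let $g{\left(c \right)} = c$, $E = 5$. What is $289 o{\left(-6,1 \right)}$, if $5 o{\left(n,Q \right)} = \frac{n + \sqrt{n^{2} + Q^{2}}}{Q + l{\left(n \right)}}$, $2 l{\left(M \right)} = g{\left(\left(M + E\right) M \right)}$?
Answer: $- \frac{867}{10} + \frac{289 \sqrt{37}}{20} \approx 1.1959$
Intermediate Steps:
$l{\left(M \right)} = \frac{M \left(5 + M\right)}{2}$ ($l{\left(M \right)} = \frac{\left(M + 5\right) M}{2} = \frac{\left(5 + M\right) M}{2} = \frac{M \left(5 + M\right)}{2}$)
$o{\left(n,Q \right)} = \frac{n + \sqrt{Q^{2} + n^{2}}}{5 \left(Q + \frac{n \left(5 + n\right)}{2}\right)}$ ($o{\left(n,Q \right)} = \frac{\left(n + \sqrt{n^{2} + Q^{2}}\right) \frac{1}{Q + \frac{n \left(5 + n\right)}{2}}}{5} = \frac{\left(n + \sqrt{Q^{2} + n^{2}}\right) \frac{1}{Q + \frac{n \left(5 + n\right)}{2}}}{5} = \frac{\frac{1}{Q + \frac{n \left(5 + n\right)}{2}} \left(n + \sqrt{Q^{2} + n^{2}}\right)}{5} = \frac{n + \sqrt{Q^{2} + n^{2}}}{5 \left(Q + \frac{n \left(5 + n\right)}{2}\right)}$)
$289 o{\left(-6,1 \right)} = 289 \frac{2 \left(-6 + \sqrt{1^{2} + \left(-6\right)^{2}}\right)}{5 \left(2 \cdot 1 - 6 \left(5 - 6\right)\right)} = 289 \frac{2 \left(-6 + \sqrt{1 + 36}\right)}{5 \left(2 - -6\right)} = 289 \frac{2 \left(-6 + \sqrt{37}\right)}{5 \left(2 + 6\right)} = 289 \frac{2 \left(-6 + \sqrt{37}\right)}{5 \cdot 8} = 289 \cdot \frac{2}{5} \cdot \frac{1}{8} \left(-6 + \sqrt{37}\right) = 289 \left(- \frac{3}{10} + \frac{\sqrt{37}}{20}\right) = - \frac{867}{10} + \frac{289 \sqrt{37}}{20}$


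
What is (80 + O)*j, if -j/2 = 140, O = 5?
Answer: -23800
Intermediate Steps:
j = -280 (j = -2*140 = -280)
(80 + O)*j = (80 + 5)*(-280) = 85*(-280) = -23800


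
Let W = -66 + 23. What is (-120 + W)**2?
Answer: 26569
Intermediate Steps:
W = -43
(-120 + W)**2 = (-120 - 43)**2 = (-163)**2 = 26569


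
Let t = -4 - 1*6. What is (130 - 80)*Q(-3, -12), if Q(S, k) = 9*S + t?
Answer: -1850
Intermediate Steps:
t = -10 (t = -4 - 6 = -10)
Q(S, k) = -10 + 9*S (Q(S, k) = 9*S - 10 = -10 + 9*S)
(130 - 80)*Q(-3, -12) = (130 - 80)*(-10 + 9*(-3)) = 50*(-10 - 27) = 50*(-37) = -1850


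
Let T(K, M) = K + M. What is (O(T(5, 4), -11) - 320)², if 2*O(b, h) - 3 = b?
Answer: 98596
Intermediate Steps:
O(b, h) = 3/2 + b/2
(O(T(5, 4), -11) - 320)² = ((3/2 + (5 + 4)/2) - 320)² = ((3/2 + (½)*9) - 320)² = ((3/2 + 9/2) - 320)² = (6 - 320)² = (-314)² = 98596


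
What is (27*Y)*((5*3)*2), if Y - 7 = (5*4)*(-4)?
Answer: -59130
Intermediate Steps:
Y = -73 (Y = 7 + (5*4)*(-4) = 7 + 20*(-4) = 7 - 80 = -73)
(27*Y)*((5*3)*2) = (27*(-73))*((5*3)*2) = -29565*2 = -1971*30 = -59130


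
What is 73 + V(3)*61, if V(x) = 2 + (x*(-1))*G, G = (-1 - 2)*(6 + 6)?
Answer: 6783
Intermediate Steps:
G = -36 (G = -3*12 = -36)
V(x) = 2 + 36*x (V(x) = 2 + (x*(-1))*(-36) = 2 - x*(-36) = 2 + 36*x)
73 + V(3)*61 = 73 + (2 + 36*3)*61 = 73 + (2 + 108)*61 = 73 + 110*61 = 73 + 6710 = 6783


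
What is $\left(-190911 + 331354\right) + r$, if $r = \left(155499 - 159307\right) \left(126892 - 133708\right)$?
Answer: $26095771$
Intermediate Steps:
$r = 25955328$ ($r = \left(-3808\right) \left(-6816\right) = 25955328$)
$\left(-190911 + 331354\right) + r = \left(-190911 + 331354\right) + 25955328 = 140443 + 25955328 = 26095771$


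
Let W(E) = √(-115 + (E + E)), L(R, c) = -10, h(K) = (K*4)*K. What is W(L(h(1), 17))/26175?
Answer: I*√15/8725 ≈ 0.00044389*I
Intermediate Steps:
h(K) = 4*K² (h(K) = (4*K)*K = 4*K²)
W(E) = √(-115 + 2*E)
W(L(h(1), 17))/26175 = √(-115 + 2*(-10))/26175 = √(-115 - 20)*(1/26175) = √(-135)*(1/26175) = (3*I*√15)*(1/26175) = I*√15/8725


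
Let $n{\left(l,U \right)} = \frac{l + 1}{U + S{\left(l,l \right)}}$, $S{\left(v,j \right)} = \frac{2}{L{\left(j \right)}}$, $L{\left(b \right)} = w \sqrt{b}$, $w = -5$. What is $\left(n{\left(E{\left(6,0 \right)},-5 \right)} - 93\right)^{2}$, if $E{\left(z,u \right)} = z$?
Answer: $\frac{31263197946}{3508129} - \frac{12376980 \sqrt{6}}{3508129} \approx 8903.0$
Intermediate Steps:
$L{\left(b \right)} = - 5 \sqrt{b}$
$S{\left(v,j \right)} = - \frac{2}{5 \sqrt{j}}$ ($S{\left(v,j \right)} = \frac{2}{\left(-5\right) \sqrt{j}} = 2 \left(- \frac{1}{5 \sqrt{j}}\right) = - \frac{2}{5 \sqrt{j}}$)
$n{\left(l,U \right)} = \frac{1 + l}{U - \frac{2}{5 \sqrt{l}}}$ ($n{\left(l,U \right)} = \frac{l + 1}{U - \frac{2}{5 \sqrt{l}}} = \frac{1 + l}{U - \frac{2}{5 \sqrt{l}}}$)
$\left(n{\left(E{\left(6,0 \right)},-5 \right)} - 93\right)^{2} = \left(\frac{5 \sqrt{6} \left(1 + 6\right)}{-2 + 5 \left(-5\right) \sqrt{6}} - 93\right)^{2} = \left(5 \sqrt{6} \frac{1}{-2 - 25 \sqrt{6}} \cdot 7 - 93\right)^{2} = \left(\frac{35 \sqrt{6}}{-2 - 25 \sqrt{6}} - 93\right)^{2} = \left(-93 + \frac{35 \sqrt{6}}{-2 - 25 \sqrt{6}}\right)^{2}$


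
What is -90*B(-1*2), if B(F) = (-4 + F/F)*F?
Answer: -540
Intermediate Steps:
B(F) = -3*F (B(F) = (-4 + 1)*F = -3*F)
-90*B(-1*2) = -(-270)*(-1*2) = -(-270)*(-2) = -90*6 = -540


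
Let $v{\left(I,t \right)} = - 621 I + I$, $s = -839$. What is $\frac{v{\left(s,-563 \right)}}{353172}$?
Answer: $\frac{130045}{88293} \approx 1.4729$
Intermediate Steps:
$v{\left(I,t \right)} = - 620 I$
$\frac{v{\left(s,-563 \right)}}{353172} = \frac{\left(-620\right) \left(-839\right)}{353172} = 520180 \cdot \frac{1}{353172} = \frac{130045}{88293}$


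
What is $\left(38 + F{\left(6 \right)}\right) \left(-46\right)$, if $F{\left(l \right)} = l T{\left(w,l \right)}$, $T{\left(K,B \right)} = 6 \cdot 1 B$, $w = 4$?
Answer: $-11684$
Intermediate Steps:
$T{\left(K,B \right)} = 6 B$
$F{\left(l \right)} = 6 l^{2}$ ($F{\left(l \right)} = l 6 l = 6 l^{2}$)
$\left(38 + F{\left(6 \right)}\right) \left(-46\right) = \left(38 + 6 \cdot 6^{2}\right) \left(-46\right) = \left(38 + 6 \cdot 36\right) \left(-46\right) = \left(38 + 216\right) \left(-46\right) = 254 \left(-46\right) = -11684$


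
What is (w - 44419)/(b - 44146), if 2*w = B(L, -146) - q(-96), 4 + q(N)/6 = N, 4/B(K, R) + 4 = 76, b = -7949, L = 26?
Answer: 1588283/1875420 ≈ 0.84689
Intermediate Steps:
B(K, R) = 1/18 (B(K, R) = 4/(-4 + 76) = 4/72 = 4*(1/72) = 1/18)
q(N) = -24 + 6*N
w = 10801/36 (w = (1/18 - (-24 + 6*(-96)))/2 = (1/18 - (-24 - 576))/2 = (1/18 - 1*(-600))/2 = (1/18 + 600)/2 = (1/2)*(10801/18) = 10801/36 ≈ 300.03)
(w - 44419)/(b - 44146) = (10801/36 - 44419)/(-7949 - 44146) = -1588283/36/(-52095) = -1588283/36*(-1/52095) = 1588283/1875420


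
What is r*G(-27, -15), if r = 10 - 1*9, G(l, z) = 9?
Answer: 9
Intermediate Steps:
r = 1 (r = 10 - 9 = 1)
r*G(-27, -15) = 1*9 = 9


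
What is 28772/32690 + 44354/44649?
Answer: 1367286644/729787905 ≈ 1.8735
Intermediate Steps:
28772/32690 + 44354/44649 = 28772*(1/32690) + 44354*(1/44649) = 14386/16345 + 44354/44649 = 1367286644/729787905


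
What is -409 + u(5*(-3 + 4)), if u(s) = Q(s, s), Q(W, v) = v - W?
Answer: -409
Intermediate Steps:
u(s) = 0 (u(s) = s - s = 0)
-409 + u(5*(-3 + 4)) = -409 + 0 = -409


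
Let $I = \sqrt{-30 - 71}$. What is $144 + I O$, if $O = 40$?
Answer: $144 + 40 i \sqrt{101} \approx 144.0 + 402.0 i$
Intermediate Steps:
$I = i \sqrt{101}$ ($I = \sqrt{-101} = i \sqrt{101} \approx 10.05 i$)
$144 + I O = 144 + i \sqrt{101} \cdot 40 = 144 + 40 i \sqrt{101}$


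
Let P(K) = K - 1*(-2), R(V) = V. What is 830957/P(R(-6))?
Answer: -830957/4 ≈ -2.0774e+5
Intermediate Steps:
P(K) = 2 + K (P(K) = K + 2 = 2 + K)
830957/P(R(-6)) = 830957/(2 - 6) = 830957/(-4) = 830957*(-¼) = -830957/4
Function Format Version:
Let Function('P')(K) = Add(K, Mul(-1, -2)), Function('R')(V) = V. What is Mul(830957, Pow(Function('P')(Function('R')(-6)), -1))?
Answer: Rational(-830957, 4) ≈ -2.0774e+5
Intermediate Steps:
Function('P')(K) = Add(2, K) (Function('P')(K) = Add(K, 2) = Add(2, K))
Mul(830957, Pow(Function('P')(Function('R')(-6)), -1)) = Mul(830957, Pow(Add(2, -6), -1)) = Mul(830957, Pow(-4, -1)) = Mul(830957, Rational(-1, 4)) = Rational(-830957, 4)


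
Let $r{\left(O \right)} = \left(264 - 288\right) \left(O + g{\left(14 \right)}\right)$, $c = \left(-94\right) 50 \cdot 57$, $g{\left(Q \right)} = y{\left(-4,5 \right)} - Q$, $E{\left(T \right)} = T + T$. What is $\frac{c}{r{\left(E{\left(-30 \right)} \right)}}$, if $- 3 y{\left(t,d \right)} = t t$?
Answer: $- \frac{66975}{476} \approx -140.7$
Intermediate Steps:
$E{\left(T \right)} = 2 T$
$y{\left(t,d \right)} = - \frac{t^{2}}{3}$ ($y{\left(t,d \right)} = - \frac{t t}{3} = - \frac{t^{2}}{3}$)
$g{\left(Q \right)} = - \frac{16}{3} - Q$ ($g{\left(Q \right)} = - \frac{\left(-4\right)^{2}}{3} - Q = \left(- \frac{1}{3}\right) 16 - Q = - \frac{16}{3} - Q$)
$c = -267900$ ($c = \left(-4700\right) 57 = -267900$)
$r{\left(O \right)} = 464 - 24 O$ ($r{\left(O \right)} = \left(264 - 288\right) \left(O - \frac{58}{3}\right) = - 24 \left(O - \frac{58}{3}\right) = - 24 \left(- \frac{58}{3} + O\right) = 464 - 24 O$)
$\frac{c}{r{\left(E{\left(-30 \right)} \right)}} = - \frac{267900}{464 - 24 \cdot 2 \left(-30\right)} = - \frac{267900}{464 - -1440} = - \frac{267900}{464 + 1440} = - \frac{267900}{1904} = \left(-267900\right) \frac{1}{1904} = - \frac{66975}{476}$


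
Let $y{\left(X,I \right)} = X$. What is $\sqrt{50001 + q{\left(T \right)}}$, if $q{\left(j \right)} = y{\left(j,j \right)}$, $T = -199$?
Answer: $\sqrt{49802} \approx 223.16$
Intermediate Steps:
$q{\left(j \right)} = j$
$\sqrt{50001 + q{\left(T \right)}} = \sqrt{50001 - 199} = \sqrt{49802}$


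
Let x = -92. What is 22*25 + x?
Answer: 458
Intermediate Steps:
22*25 + x = 22*25 - 92 = 550 - 92 = 458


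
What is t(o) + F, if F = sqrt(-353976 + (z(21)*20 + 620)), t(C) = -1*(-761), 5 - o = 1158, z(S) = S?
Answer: 761 + 2*I*sqrt(88234) ≈ 761.0 + 594.08*I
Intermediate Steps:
o = -1153 (o = 5 - 1*1158 = 5 - 1158 = -1153)
t(C) = 761
F = 2*I*sqrt(88234) (F = sqrt(-353976 + (21*20 + 620)) = sqrt(-353976 + (420 + 620)) = sqrt(-353976 + 1040) = sqrt(-352936) = 2*I*sqrt(88234) ≈ 594.08*I)
t(o) + F = 761 + 2*I*sqrt(88234)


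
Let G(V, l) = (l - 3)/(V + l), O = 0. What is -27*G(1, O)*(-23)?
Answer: -1863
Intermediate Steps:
G(V, l) = (-3 + l)/(V + l)
-27*G(1, O)*(-23) = -27*(-3 + 0)/(1 + 0)*(-23) = -27*(-3)/1*(-23) = -27*(-3)*(-23) = 81*(-23) = -1863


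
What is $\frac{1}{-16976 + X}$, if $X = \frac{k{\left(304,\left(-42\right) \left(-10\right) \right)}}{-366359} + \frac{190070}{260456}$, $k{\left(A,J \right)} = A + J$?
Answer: $- \frac{973677548}{16528441429491} \approx -5.8909 \cdot 10^{-5}$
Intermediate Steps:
$X = \frac{708625357}{973677548}$ ($X = \frac{304 - -420}{-366359} + \frac{190070}{260456} = \left(304 + 420\right) \left(- \frac{1}{366359}\right) + 190070 \cdot \frac{1}{260456} = 724 \left(- \frac{1}{366359}\right) + \frac{95035}{130228} = - \frac{724}{366359} + \frac{95035}{130228} = \frac{708625357}{973677548} \approx 0.72778$)
$\frac{1}{-16976 + X} = \frac{1}{-16976 + \frac{708625357}{973677548}} = \frac{1}{- \frac{16528441429491}{973677548}} = - \frac{973677548}{16528441429491}$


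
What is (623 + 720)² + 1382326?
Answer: 3185975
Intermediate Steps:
(623 + 720)² + 1382326 = 1343² + 1382326 = 1803649 + 1382326 = 3185975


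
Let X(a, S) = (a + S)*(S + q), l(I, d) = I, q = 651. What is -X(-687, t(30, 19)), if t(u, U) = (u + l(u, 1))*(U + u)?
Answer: -8090523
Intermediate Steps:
t(u, U) = 2*u*(U + u) (t(u, U) = (u + u)*(U + u) = (2*u)*(U + u) = 2*u*(U + u))
X(a, S) = (651 + S)*(S + a) (X(a, S) = (a + S)*(S + 651) = (S + a)*(651 + S) = (651 + S)*(S + a))
-X(-687, t(30, 19)) = -((2*30*(19 + 30))² + 651*(2*30*(19 + 30)) + 651*(-687) + (2*30*(19 + 30))*(-687)) = -((2*30*49)² + 651*(2*30*49) - 447237 + (2*30*49)*(-687)) = -(2940² + 651*2940 - 447237 + 2940*(-687)) = -(8643600 + 1913940 - 447237 - 2019780) = -1*8090523 = -8090523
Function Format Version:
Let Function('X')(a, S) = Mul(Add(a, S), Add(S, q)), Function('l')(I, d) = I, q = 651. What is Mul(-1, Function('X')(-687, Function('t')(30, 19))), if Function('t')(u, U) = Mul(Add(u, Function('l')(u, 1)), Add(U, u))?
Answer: -8090523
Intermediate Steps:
Function('t')(u, U) = Mul(2, u, Add(U, u)) (Function('t')(u, U) = Mul(Add(u, u), Add(U, u)) = Mul(Mul(2, u), Add(U, u)) = Mul(2, u, Add(U, u)))
Function('X')(a, S) = Mul(Add(651, S), Add(S, a)) (Function('X')(a, S) = Mul(Add(a, S), Add(S, 651)) = Mul(Add(S, a), Add(651, S)) = Mul(Add(651, S), Add(S, a)))
Mul(-1, Function('X')(-687, Function('t')(30, 19))) = Mul(-1, Add(Pow(Mul(2, 30, Add(19, 30)), 2), Mul(651, Mul(2, 30, Add(19, 30))), Mul(651, -687), Mul(Mul(2, 30, Add(19, 30)), -687))) = Mul(-1, Add(Pow(Mul(2, 30, 49), 2), Mul(651, Mul(2, 30, 49)), -447237, Mul(Mul(2, 30, 49), -687))) = Mul(-1, Add(Pow(2940, 2), Mul(651, 2940), -447237, Mul(2940, -687))) = Mul(-1, Add(8643600, 1913940, -447237, -2019780)) = Mul(-1, 8090523) = -8090523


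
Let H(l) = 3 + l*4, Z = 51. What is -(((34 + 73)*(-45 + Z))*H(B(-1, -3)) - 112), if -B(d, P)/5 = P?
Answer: -40334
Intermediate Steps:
B(d, P) = -5*P
H(l) = 3 + 4*l
-(((34 + 73)*(-45 + Z))*H(B(-1, -3)) - 112) = -(((34 + 73)*(-45 + 51))*(3 + 4*(-5*(-3))) - 112) = -((107*6)*(3 + 4*15) - 112) = -(642*(3 + 60) - 112) = -(642*63 - 112) = -(40446 - 112) = -1*40334 = -40334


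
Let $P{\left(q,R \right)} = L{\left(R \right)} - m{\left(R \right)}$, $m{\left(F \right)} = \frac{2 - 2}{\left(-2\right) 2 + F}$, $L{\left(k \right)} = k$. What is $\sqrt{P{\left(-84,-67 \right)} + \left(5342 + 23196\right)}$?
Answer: $\sqrt{28471} \approx 168.73$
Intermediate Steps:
$m{\left(F \right)} = 0$ ($m{\left(F \right)} = \frac{0}{-4 + F} = 0$)
$P{\left(q,R \right)} = R$ ($P{\left(q,R \right)} = R - 0 = R + 0 = R$)
$\sqrt{P{\left(-84,-67 \right)} + \left(5342 + 23196\right)} = \sqrt{-67 + \left(5342 + 23196\right)} = \sqrt{-67 + 28538} = \sqrt{28471}$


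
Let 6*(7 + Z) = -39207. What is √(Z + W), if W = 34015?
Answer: √109894/2 ≈ 165.75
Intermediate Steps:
Z = -13083/2 (Z = -7 + (⅙)*(-39207) = -7 - 13069/2 = -13083/2 ≈ -6541.5)
√(Z + W) = √(-13083/2 + 34015) = √(54947/2) = √109894/2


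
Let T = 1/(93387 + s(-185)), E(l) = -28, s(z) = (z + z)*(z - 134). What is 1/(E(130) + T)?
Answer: -211417/5919675 ≈ -0.035714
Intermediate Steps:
s(z) = 2*z*(-134 + z) (s(z) = (2*z)*(-134 + z) = 2*z*(-134 + z))
T = 1/211417 (T = 1/(93387 + 2*(-185)*(-134 - 185)) = 1/(93387 + 2*(-185)*(-319)) = 1/(93387 + 118030) = 1/211417 ≈ 4.7300e-6)
1/(E(130) + T) = 1/(-28 + 1/211417) = 1/(-5919675/211417) = -211417/5919675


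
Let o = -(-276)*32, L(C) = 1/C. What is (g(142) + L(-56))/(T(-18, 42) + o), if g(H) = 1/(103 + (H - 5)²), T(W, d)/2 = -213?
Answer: -1/472137 ≈ -2.1180e-6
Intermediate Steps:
T(W, d) = -426 (T(W, d) = 2*(-213) = -426)
L(C) = 1/C
g(H) = 1/(103 + (-5 + H)²)
o = 8832 (o = -1*(-8832) = 8832)
(g(142) + L(-56))/(T(-18, 42) + o) = (1/(103 + (-5 + 142)²) + 1/(-56))/(-426 + 8832) = (1/(103 + 137²) - 1/56)/8406 = (1/(103 + 18769) - 1/56)*(1/8406) = (1/18872 - 1/56)*(1/8406) = -6/337*1/8406 = -1/472137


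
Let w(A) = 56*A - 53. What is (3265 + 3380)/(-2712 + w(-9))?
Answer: -6645/3269 ≈ -2.0327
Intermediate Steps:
w(A) = -53 + 56*A
(3265 + 3380)/(-2712 + w(-9)) = (3265 + 3380)/(-2712 + (-53 + 56*(-9))) = 6645/(-2712 + (-53 - 504)) = 6645/(-2712 - 557) = 6645/(-3269) = 6645*(-1/3269) = -6645/3269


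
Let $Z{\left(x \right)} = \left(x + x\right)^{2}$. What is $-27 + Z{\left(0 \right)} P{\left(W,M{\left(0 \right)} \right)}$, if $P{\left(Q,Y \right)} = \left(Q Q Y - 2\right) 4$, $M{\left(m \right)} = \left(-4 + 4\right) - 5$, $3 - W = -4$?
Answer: $-27$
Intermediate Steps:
$W = 7$ ($W = 3 - -4 = 3 + 4 = 7$)
$M{\left(m \right)} = -5$ ($M{\left(m \right)} = 0 - 5 = -5$)
$P{\left(Q,Y \right)} = -8 + 4 Y Q^{2}$ ($P{\left(Q,Y \right)} = \left(Q^{2} Y - 2\right) 4 = \left(Y Q^{2} - 2\right) 4 = \left(-2 + Y Q^{2}\right) 4 = -8 + 4 Y Q^{2}$)
$Z{\left(x \right)} = 4 x^{2}$ ($Z{\left(x \right)} = \left(2 x\right)^{2} = 4 x^{2}$)
$-27 + Z{\left(0 \right)} P{\left(W,M{\left(0 \right)} \right)} = -27 + 4 \cdot 0^{2} \left(-8 + 4 \left(-5\right) 7^{2}\right) = -27 + 4 \cdot 0 \left(-8 + 4 \left(-5\right) 49\right) = -27 + 0 \left(-8 - 980\right) = -27 + 0 \left(-988\right) = -27 + 0 = -27$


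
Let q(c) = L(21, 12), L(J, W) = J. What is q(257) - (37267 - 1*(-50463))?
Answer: -87709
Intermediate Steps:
q(c) = 21
q(257) - (37267 - 1*(-50463)) = 21 - (37267 - 1*(-50463)) = 21 - (37267 + 50463) = 21 - 1*87730 = 21 - 87730 = -87709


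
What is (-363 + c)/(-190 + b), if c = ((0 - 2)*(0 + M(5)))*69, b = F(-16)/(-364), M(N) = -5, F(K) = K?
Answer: -9919/5762 ≈ -1.7215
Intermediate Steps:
b = 4/91 (b = -16/(-364) = -16*(-1/364) = 4/91 ≈ 0.043956)
c = 690 (c = ((0 - 2)*(0 - 5))*69 = -2*(-5)*69 = 10*69 = 690)
(-363 + c)/(-190 + b) = (-363 + 690)/(-190 + 4/91) = 327/(-17286/91) = 327*(-91/17286) = -9919/5762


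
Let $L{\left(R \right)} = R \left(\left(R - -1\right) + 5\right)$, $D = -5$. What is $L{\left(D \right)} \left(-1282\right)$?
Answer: $6410$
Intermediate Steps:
$L{\left(R \right)} = R \left(6 + R\right)$ ($L{\left(R \right)} = R \left(\left(R + 1\right) + 5\right) = R \left(\left(1 + R\right) + 5\right) = R \left(6 + R\right)$)
$L{\left(D \right)} \left(-1282\right) = - 5 \left(6 - 5\right) \left(-1282\right) = \left(-5\right) 1 \left(-1282\right) = \left(-5\right) \left(-1282\right) = 6410$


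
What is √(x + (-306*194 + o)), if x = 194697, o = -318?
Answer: √135015 ≈ 367.44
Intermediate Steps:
√(x + (-306*194 + o)) = √(194697 + (-306*194 - 318)) = √(194697 + (-59364 - 318)) = √(194697 - 59682) = √135015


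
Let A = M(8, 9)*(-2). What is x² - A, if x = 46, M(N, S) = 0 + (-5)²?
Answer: 2166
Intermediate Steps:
M(N, S) = 25 (M(N, S) = 0 + 25 = 25)
A = -50 (A = 25*(-2) = -50)
x² - A = 46² - 1*(-50) = 2116 + 50 = 2166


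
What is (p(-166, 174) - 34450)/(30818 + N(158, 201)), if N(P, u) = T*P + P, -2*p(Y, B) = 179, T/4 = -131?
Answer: 69079/103632 ≈ 0.66658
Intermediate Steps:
T = -524 (T = 4*(-131) = -524)
p(Y, B) = -179/2 (p(Y, B) = -½*179 = -179/2)
N(P, u) = -523*P (N(P, u) = -524*P + P = -523*P)
(p(-166, 174) - 34450)/(30818 + N(158, 201)) = (-179/2 - 34450)/(30818 - 523*158) = -69079/(2*(30818 - 82634)) = -69079/2/(-51816) = -69079/2*(-1/51816) = 69079/103632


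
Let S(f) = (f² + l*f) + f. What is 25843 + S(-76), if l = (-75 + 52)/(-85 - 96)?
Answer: 5707535/181 ≈ 31533.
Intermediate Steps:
l = 23/181 (l = -23/(-181) = -23*(-1/181) = 23/181 ≈ 0.12707)
S(f) = f² + 204*f/181 (S(f) = (f² + 23*f/181) + f = f² + 204*f/181)
25843 + S(-76) = 25843 + (1/181)*(-76)*(204 + 181*(-76)) = 25843 + (1/181)*(-76)*(204 - 13756) = 25843 + (1/181)*(-76)*(-13552) = 25843 + 1029952/181 = 5707535/181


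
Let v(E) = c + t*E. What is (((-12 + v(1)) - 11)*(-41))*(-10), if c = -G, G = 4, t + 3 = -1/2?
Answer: -12505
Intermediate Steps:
t = -7/2 (t = -3 - 1/2 = -3 - 1*½ = -3 - ½ = -7/2 ≈ -3.5000)
c = -4 (c = -1*4 = -4)
v(E) = -4 - 7*E/2
(((-12 + v(1)) - 11)*(-41))*(-10) = (((-12 + (-4 - 7/2*1)) - 11)*(-41))*(-10) = (((-12 + (-4 - 7/2)) - 11)*(-41))*(-10) = (((-12 - 15/2) - 11)*(-41))*(-10) = ((-39/2 - 11)*(-41))*(-10) = -61/2*(-41)*(-10) = (2501/2)*(-10) = -12505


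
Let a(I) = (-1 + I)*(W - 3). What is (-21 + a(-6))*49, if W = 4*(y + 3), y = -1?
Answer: -2744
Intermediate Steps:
W = 8 (W = 4*(-1 + 3) = 4*2 = 8)
a(I) = -5 + 5*I (a(I) = (-1 + I)*(8 - 3) = (-1 + I)*5 = -5 + 5*I)
(-21 + a(-6))*49 = (-21 + (-5 + 5*(-6)))*49 = (-21 + (-5 - 30))*49 = (-21 - 35)*49 = -56*49 = -2744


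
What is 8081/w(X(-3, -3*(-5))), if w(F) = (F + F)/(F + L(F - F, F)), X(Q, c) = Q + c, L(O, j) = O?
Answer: 8081/2 ≈ 4040.5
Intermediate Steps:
w(F) = 2 (w(F) = (F + F)/(F + (F - F)) = (2*F)/(F + 0) = (2*F)/F = 2)
8081/w(X(-3, -3*(-5))) = 8081/2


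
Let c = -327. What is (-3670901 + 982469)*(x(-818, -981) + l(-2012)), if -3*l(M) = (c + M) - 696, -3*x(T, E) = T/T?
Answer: -2718900896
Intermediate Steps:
x(T, E) = -⅓ (x(T, E) = -T/(3*T) = -⅓*1 = -⅓)
l(M) = 341 - M/3 (l(M) = -((-327 + M) - 696)/3 = -(-1023 + M)/3 = 341 - M/3)
(-3670901 + 982469)*(x(-818, -981) + l(-2012)) = (-3670901 + 982469)*(-⅓ + (341 - ⅓*(-2012))) = -2688432*(-⅓ + (341 + 2012/3)) = -2688432*(-⅓ + 3035/3) = -2688432*3034/3 = -2718900896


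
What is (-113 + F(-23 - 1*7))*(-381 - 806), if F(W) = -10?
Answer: 146001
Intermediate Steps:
(-113 + F(-23 - 1*7))*(-381 - 806) = (-113 - 10)*(-381 - 806) = -123*(-1187) = 146001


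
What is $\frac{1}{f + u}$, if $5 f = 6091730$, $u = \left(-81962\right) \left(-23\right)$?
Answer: $\frac{1}{3103472} \approx 3.2222 \cdot 10^{-7}$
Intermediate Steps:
$u = 1885126$
$f = 1218346$ ($f = \frac{1}{5} \cdot 6091730 = 1218346$)
$\frac{1}{f + u} = \frac{1}{1218346 + 1885126} = \frac{1}{3103472}$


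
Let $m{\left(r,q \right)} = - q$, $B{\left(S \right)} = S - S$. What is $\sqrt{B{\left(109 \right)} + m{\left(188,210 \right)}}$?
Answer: $i \sqrt{210} \approx 14.491 i$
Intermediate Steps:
$B{\left(S \right)} = 0$
$\sqrt{B{\left(109 \right)} + m{\left(188,210 \right)}} = \sqrt{0 - 210} = \sqrt{-210} = i \sqrt{210}$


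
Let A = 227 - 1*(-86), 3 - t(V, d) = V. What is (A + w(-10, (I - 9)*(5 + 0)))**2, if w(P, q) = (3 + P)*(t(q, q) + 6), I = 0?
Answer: 4225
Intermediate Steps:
t(V, d) = 3 - V
w(P, q) = (3 + P)*(9 - q) (w(P, q) = (3 + P)*((3 - q) + 6) = (3 + P)*(9 - q))
A = 313 (A = 227 + 86 = 313)
(A + w(-10, (I - 9)*(5 + 0)))**2 = (313 + (27 - 3*(0 - 9)*(5 + 0) + 9*(-10) - 1*(-10)*(0 - 9)*(5 + 0)))**2 = (313 + (27 - (-27)*5 - 90 - 1*(-10)*(-9*5)))**2 = (313 + (27 - 3*(-45) - 90 - 1*(-10)*(-45)))**2 = (313 + (27 + 135 - 90 - 450))**2 = (313 - 378)**2 = (-65)**2 = 4225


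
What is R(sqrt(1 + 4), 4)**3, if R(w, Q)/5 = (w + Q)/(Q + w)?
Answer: 125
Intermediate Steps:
R(w, Q) = 5 (R(w, Q) = 5*((w + Q)/(Q + w)) = 5*((Q + w)/(Q + w)) = 5*1 = 5)
R(sqrt(1 + 4), 4)**3 = 5**3 = 125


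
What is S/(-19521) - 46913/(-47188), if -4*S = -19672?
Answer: 683718089/921156948 ≈ 0.74224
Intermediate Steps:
S = 4918 (S = -¼*(-19672) = 4918)
S/(-19521) - 46913/(-47188) = 4918/(-19521) - 46913/(-47188) = 4918*(-1/19521) - 46913*(-1/47188) = -4918/19521 + 46913/47188 = 683718089/921156948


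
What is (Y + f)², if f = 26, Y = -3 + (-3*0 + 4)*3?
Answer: 1225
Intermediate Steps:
Y = 9 (Y = -3 + (0 + 4)*3 = -3 + 4*3 = -3 + 12 = 9)
(Y + f)² = (9 + 26)² = 35² = 1225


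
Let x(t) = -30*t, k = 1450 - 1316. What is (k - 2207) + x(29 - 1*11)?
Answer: -2613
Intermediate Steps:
k = 134
(k - 2207) + x(29 - 1*11) = (134 - 2207) - 30*(29 - 1*11) = -2073 - 30*(29 - 11) = -2073 - 30*18 = -2073 - 540 = -2613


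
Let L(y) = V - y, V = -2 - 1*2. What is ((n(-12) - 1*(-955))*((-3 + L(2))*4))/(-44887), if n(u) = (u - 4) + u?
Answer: 33372/44887 ≈ 0.74347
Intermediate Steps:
V = -4 (V = -2 - 2 = -4)
L(y) = -4 - y
n(u) = -4 + 2*u (n(u) = (-4 + u) + u = -4 + 2*u)
((n(-12) - 1*(-955))*((-3 + L(2))*4))/(-44887) = (((-4 + 2*(-12)) - 1*(-955))*((-3 + (-4 - 1*2))*4))/(-44887) = (((-4 - 24) + 955)*((-3 + (-4 - 2))*4))*(-1/44887) = ((-28 + 955)*((-3 - 6)*4))*(-1/44887) = (927*(-9*4))*(-1/44887) = (927*(-36))*(-1/44887) = -33372*(-1/44887) = 33372/44887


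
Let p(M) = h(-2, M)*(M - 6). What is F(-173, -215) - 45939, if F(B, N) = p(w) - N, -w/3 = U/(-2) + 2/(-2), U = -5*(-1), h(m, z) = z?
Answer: -182707/4 ≈ -45677.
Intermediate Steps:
U = 5
w = 21/2 (w = -3*(5/(-2) + 2/(-2)) = -3*(5*(-½) + 2*(-½)) = -3*(-5/2 - 1) = -3*(-7/2) = 21/2 ≈ 10.500)
p(M) = M*(-6 + M) (p(M) = M*(M - 6) = M*(-6 + M))
F(B, N) = 189/4 - N (F(B, N) = 21*(-6 + 21/2)/2 - N = (21/2)*(9/2) - N = 189/4 - N)
F(-173, -215) - 45939 = (189/4 - 1*(-215)) - 45939 = (189/4 + 215) - 45939 = 1049/4 - 45939 = -182707/4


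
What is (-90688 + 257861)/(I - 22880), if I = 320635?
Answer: 167173/297755 ≈ 0.56145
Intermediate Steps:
(-90688 + 257861)/(I - 22880) = (-90688 + 257861)/(320635 - 22880) = 167173/297755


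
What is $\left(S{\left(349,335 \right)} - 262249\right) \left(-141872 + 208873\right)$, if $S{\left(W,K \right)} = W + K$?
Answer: $-17525116565$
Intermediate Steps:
$S{\left(W,K \right)} = K + W$
$\left(S{\left(349,335 \right)} - 262249\right) \left(-141872 + 208873\right) = \left(\left(335 + 349\right) - 262249\right) \left(-141872 + 208873\right) = \left(684 - 262249\right) 67001 = \left(-261565\right) 67001 = -17525116565$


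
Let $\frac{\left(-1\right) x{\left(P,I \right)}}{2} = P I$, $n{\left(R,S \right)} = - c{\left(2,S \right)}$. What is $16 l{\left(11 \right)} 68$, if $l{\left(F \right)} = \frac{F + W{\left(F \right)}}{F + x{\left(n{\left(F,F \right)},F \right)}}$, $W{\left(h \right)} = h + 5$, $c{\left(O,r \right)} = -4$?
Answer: $- \frac{29376}{77} \approx -381.51$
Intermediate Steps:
$n{\left(R,S \right)} = 4$ ($n{\left(R,S \right)} = \left(-1\right) \left(-4\right) = 4$)
$x{\left(P,I \right)} = - 2 I P$ ($x{\left(P,I \right)} = - 2 P I = - 2 I P$)
$W{\left(h \right)} = 5 + h$
$l{\left(F \right)} = - \frac{5 + 2 F}{7 F}$ ($l{\left(F \right)} = \frac{F + \left(5 + F\right)}{F - 2 F 4} = \frac{5 + 2 F}{F - 8 F} = \frac{5 + 2 F}{\left(-7\right) F} = \left(5 + 2 F\right) \left(- \frac{1}{7 F}\right) = - \frac{5 + 2 F}{7 F}$)
$16 l{\left(11 \right)} 68 = 16 \frac{-5 - 22}{7 \cdot 11} \cdot 68 = 16 \cdot \frac{1}{7} \cdot \frac{1}{11} \left(-5 - 22\right) 68 = 16 \cdot \frac{1}{7} \cdot \frac{1}{11} \left(-27\right) 68 = 16 \left(- \frac{27}{77}\right) 68 = \left(- \frac{432}{77}\right) 68 = - \frac{29376}{77}$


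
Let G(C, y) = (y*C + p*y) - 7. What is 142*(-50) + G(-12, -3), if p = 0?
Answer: -7071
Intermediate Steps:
G(C, y) = -7 + C*y (G(C, y) = (y*C + 0*y) - 7 = (C*y + 0) - 7 = C*y - 7 = -7 + C*y)
142*(-50) + G(-12, -3) = 142*(-50) + (-7 - 12*(-3)) = -7100 + (-7 + 36) = -7100 + 29 = -7071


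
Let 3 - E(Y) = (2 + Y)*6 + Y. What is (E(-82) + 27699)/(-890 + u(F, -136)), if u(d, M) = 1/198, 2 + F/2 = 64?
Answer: -5596272/176219 ≈ -31.757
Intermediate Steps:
F = 124 (F = -4 + 2*64 = -4 + 128 = 124)
E(Y) = -9 - 7*Y (E(Y) = 3 - ((2 + Y)*6 + Y) = 3 - ((12 + 6*Y) + Y) = 3 - (12 + 7*Y) = 3 + (-12 - 7*Y) = -9 - 7*Y)
u(d, M) = 1/198
(E(-82) + 27699)/(-890 + u(F, -136)) = ((-9 - 7*(-82)) + 27699)/(-890 + 1/198) = ((-9 + 574) + 27699)/(-176219/198) = (565 + 27699)*(-198/176219) = 28264*(-198/176219) = -5596272/176219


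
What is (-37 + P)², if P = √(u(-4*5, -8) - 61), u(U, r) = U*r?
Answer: 1468 - 222*√11 ≈ 731.71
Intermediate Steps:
P = 3*√11 (P = √(-4*5*(-8) - 61) = √(-20*(-8) - 61) = √(160 - 61) = √99 = 3*√11 ≈ 9.9499)
(-37 + P)² = (-37 + 3*√11)²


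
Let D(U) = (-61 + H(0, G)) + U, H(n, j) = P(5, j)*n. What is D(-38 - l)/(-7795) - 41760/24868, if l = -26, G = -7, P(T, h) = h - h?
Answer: -80925959/48461515 ≈ -1.6699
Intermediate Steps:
P(T, h) = 0
H(n, j) = 0 (H(n, j) = 0*n = 0)
D(U) = -61 + U (D(U) = (-61 + 0) + U = -61 + U)
D(-38 - l)/(-7795) - 41760/24868 = (-61 + (-38 - 1*(-26)))/(-7795) - 41760/24868 = (-61 + (-38 + 26))*(-1/7795) - 41760*1/24868 = (-61 - 12)*(-1/7795) - 10440/6217 = -73*(-1/7795) - 10440/6217 = 73/7795 - 10440/6217 = -80925959/48461515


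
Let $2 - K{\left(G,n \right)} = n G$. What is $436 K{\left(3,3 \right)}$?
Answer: $-3052$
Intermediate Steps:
$K{\left(G,n \right)} = 2 - G n$ ($K{\left(G,n \right)} = 2 - n G = 2 - G n$)
$436 K{\left(3,3 \right)} = 436 \left(2 - 3 \cdot 3\right) = 436 \left(2 - 9\right) = 436 \left(-7\right) = -3052$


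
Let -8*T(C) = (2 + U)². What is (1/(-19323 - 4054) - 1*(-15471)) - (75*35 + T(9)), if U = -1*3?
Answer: 2402430905/187016 ≈ 12846.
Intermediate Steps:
U = -3
T(C) = -⅛ (T(C) = -(2 - 3)²/8 = -⅛*(-1)² = -⅛*1 = -⅛)
(1/(-19323 - 4054) - 1*(-15471)) - (75*35 + T(9)) = (1/(-19323 - 4054) - 1*(-15471)) - (75*35 - ⅛) = (1/(-23377) + 15471) - (2625 - ⅛) = (-1/23377 + 15471) - 1*20999/8 = 361665566/23377 - 20999/8 = 2402430905/187016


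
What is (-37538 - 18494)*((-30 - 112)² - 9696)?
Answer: -586542976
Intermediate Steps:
(-37538 - 18494)*((-30 - 112)² - 9696) = -56032*((-142)² - 9696) = -56032*(20164 - 9696) = -56032*10468 = -586542976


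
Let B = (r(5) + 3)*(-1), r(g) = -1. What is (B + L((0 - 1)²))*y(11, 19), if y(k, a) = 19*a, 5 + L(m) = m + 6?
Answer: 0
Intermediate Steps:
L(m) = 1 + m (L(m) = -5 + (m + 6) = -5 + (6 + m) = 1 + m)
B = -2 (B = (-1 + 3)*(-1) = 2*(-1) = -2)
(B + L((0 - 1)²))*y(11, 19) = (-2 + (1 + (0 - 1)²))*(19*19) = (-2 + (1 + (-1)²))*361 = (-2 + (1 + 1))*361 = (-2 + 2)*361 = 0*361 = 0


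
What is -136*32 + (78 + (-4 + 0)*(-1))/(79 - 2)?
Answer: -335022/77 ≈ -4350.9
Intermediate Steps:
-136*32 + (78 + (-4 + 0)*(-1))/(79 - 2) = -4352 + (78 - 4*(-1))/77 = -4352 + (78 + 4)*(1/77) = -4352 + 82*(1/77) = -4352 + 82/77 = -335022/77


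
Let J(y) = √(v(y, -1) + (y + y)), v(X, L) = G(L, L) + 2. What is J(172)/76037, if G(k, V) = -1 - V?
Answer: √346/76037 ≈ 0.00024463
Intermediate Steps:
v(X, L) = 1 - L (v(X, L) = (-1 - L) + 2 = 1 - L)
J(y) = √(2 + 2*y) (J(y) = √((1 - 1*(-1)) + (y + y)) = √((1 + 1) + 2*y) = √(2 + 2*y))
J(172)/76037 = √(2 + 2*172)/76037 = √(2 + 344)*(1/76037) = √346*(1/76037) = √346/76037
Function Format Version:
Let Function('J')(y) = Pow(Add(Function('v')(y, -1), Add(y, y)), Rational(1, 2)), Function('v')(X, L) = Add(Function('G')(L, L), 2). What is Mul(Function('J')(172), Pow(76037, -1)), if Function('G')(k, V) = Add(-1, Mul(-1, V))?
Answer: Mul(Rational(1, 76037), Pow(346, Rational(1, 2))) ≈ 0.00024463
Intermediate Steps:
Function('v')(X, L) = Add(1, Mul(-1, L)) (Function('v')(X, L) = Add(Add(-1, Mul(-1, L)), 2) = Add(1, Mul(-1, L)))
Function('J')(y) = Pow(Add(2, Mul(2, y)), Rational(1, 2)) (Function('J')(y) = Pow(Add(Add(1, Mul(-1, -1)), Add(y, y)), Rational(1, 2)) = Pow(Add(Add(1, 1), Mul(2, y)), Rational(1, 2)) = Pow(Add(2, Mul(2, y)), Rational(1, 2)))
Mul(Function('J')(172), Pow(76037, -1)) = Mul(Pow(Add(2, Mul(2, 172)), Rational(1, 2)), Pow(76037, -1)) = Mul(Pow(Add(2, 344), Rational(1, 2)), Rational(1, 76037)) = Mul(Pow(346, Rational(1, 2)), Rational(1, 76037)) = Mul(Rational(1, 76037), Pow(346, Rational(1, 2)))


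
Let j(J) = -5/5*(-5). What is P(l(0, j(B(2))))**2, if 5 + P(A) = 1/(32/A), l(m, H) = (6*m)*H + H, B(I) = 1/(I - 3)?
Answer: 24025/1024 ≈ 23.462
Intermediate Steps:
B(I) = 1/(-3 + I)
j(J) = 5 (j(J) = -5*1/5*(-5) = -1*(-5) = 5)
l(m, H) = H + 6*H*m (l(m, H) = 6*H*m + H = H + 6*H*m)
P(A) = -5 + A/32 (P(A) = -5 + 1/(32/A) = -5 + A/32)
P(l(0, j(B(2))))**2 = (-5 + (5*(1 + 6*0))/32)**2 = (-5 + (5*(1 + 0))/32)**2 = (-5 + (5*1)/32)**2 = (-5 + (1/32)*5)**2 = (-5 + 5/32)**2 = (-155/32)**2 = 24025/1024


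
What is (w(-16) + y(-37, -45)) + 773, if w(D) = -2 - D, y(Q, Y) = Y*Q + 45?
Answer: 2497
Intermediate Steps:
y(Q, Y) = 45 + Q*Y (y(Q, Y) = Q*Y + 45 = 45 + Q*Y)
(w(-16) + y(-37, -45)) + 773 = ((-2 - 1*(-16)) + (45 - 37*(-45))) + 773 = ((-2 + 16) + (45 + 1665)) + 773 = (14 + 1710) + 773 = 1724 + 773 = 2497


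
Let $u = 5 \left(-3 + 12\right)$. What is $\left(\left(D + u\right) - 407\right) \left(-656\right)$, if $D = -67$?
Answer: $281424$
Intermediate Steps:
$u = 45$ ($u = 5 \cdot 9 = 45$)
$\left(\left(D + u\right) - 407\right) \left(-656\right) = \left(\left(-67 + 45\right) - 407\right) \left(-656\right) = \left(-22 - 407\right) \left(-656\right) = \left(-429\right) \left(-656\right) = 281424$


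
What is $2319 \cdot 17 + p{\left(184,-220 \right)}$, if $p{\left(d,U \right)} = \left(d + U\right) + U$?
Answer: $39167$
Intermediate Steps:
$p{\left(d,U \right)} = d + 2 U$ ($p{\left(d,U \right)} = \left(U + d\right) + U = d + 2 U$)
$2319 \cdot 17 + p{\left(184,-220 \right)} = 2319 \cdot 17 + \left(184 + 2 \left(-220\right)\right) = 39423 + \left(184 - 440\right) = 39423 - 256 = 39167$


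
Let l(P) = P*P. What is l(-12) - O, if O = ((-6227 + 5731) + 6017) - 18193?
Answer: 12816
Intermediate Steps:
l(P) = P²
O = -12672 (O = (-496 + 6017) - 18193 = 5521 - 18193 = -12672)
l(-12) - O = (-12)² - 1*(-12672) = 144 + 12672 = 12816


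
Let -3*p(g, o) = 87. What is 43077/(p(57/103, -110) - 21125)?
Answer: -43077/21154 ≈ -2.0364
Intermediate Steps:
p(g, o) = -29 (p(g, o) = -⅓*87 = -29)
43077/(p(57/103, -110) - 21125) = 43077/(-29 - 21125) = 43077/(-21154) = 43077*(-1/21154) = -43077/21154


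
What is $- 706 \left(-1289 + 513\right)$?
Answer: $547856$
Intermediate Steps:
$- 706 \left(-1289 + 513\right) = \left(-706\right) \left(-776\right) = 547856$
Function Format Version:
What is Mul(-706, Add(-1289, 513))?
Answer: 547856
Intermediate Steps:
Mul(-706, Add(-1289, 513)) = Mul(-706, -776) = 547856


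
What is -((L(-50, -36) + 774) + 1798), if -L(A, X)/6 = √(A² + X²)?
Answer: -2572 + 12*√949 ≈ -2202.3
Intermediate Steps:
L(A, X) = -6*√(A² + X²)
-((L(-50, -36) + 774) + 1798) = -((-6*√((-50)² + (-36)²) + 774) + 1798) = -((-6*√(2500 + 1296) + 774) + 1798) = -((-12*√949 + 774) + 1798) = -((774 - 12*√949) + 1798) = -(2572 - 12*√949) = -2572 + 12*√949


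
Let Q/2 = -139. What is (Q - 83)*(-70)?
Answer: 25270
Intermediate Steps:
Q = -278 (Q = 2*(-139) = -278)
(Q - 83)*(-70) = (-278 - 83)*(-70) = -361*(-70) = 25270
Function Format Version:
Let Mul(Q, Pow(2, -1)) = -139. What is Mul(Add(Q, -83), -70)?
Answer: 25270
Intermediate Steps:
Q = -278 (Q = Mul(2, -139) = -278)
Mul(Add(Q, -83), -70) = Mul(Add(-278, -83), -70) = Mul(-361, -70) = 25270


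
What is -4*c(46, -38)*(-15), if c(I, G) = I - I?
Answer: 0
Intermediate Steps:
c(I, G) = 0
-4*c(46, -38)*(-15) = -4*0*(-15) = 0*(-15) = 0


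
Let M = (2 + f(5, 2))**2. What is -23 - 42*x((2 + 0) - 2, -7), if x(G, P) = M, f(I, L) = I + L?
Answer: -3425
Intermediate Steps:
M = 81 (M = (2 + (5 + 2))**2 = (2 + 7)**2 = 9**2 = 81)
x(G, P) = 81
-23 - 42*x((2 + 0) - 2, -7) = -23 - 42*81 = -23 - 3402 = -3425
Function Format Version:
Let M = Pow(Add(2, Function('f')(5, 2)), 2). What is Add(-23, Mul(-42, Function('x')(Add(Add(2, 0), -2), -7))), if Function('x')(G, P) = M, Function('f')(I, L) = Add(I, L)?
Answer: -3425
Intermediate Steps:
M = 81 (M = Pow(Add(2, Add(5, 2)), 2) = Pow(Add(2, 7), 2) = Pow(9, 2) = 81)
Function('x')(G, P) = 81
Add(-23, Mul(-42, Function('x')(Add(Add(2, 0), -2), -7))) = Add(-23, Mul(-42, 81)) = Add(-23, -3402) = -3425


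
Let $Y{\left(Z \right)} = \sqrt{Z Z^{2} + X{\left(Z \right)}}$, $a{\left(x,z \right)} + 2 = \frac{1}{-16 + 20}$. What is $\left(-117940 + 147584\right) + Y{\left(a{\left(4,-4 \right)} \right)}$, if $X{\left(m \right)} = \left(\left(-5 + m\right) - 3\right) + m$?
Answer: $29644 + \frac{i \sqrt{1079}}{8} \approx 29644.0 + 4.106 i$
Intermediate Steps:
$a{\left(x,z \right)} = - \frac{7}{4}$ ($a{\left(x,z \right)} = -2 + \frac{1}{-16 + 20} = -2 + \frac{1}{4} = - \frac{7}{4}$)
$X{\left(m \right)} = -8 + 2 m$ ($X{\left(m \right)} = \left(-8 + m\right) + m = -8 + 2 m$)
$Y{\left(Z \right)} = \sqrt{-8 + Z^{3} + 2 Z}$ ($Y{\left(Z \right)} = \sqrt{Z Z^{2} + \left(-8 + 2 Z\right)} = \sqrt{Z^{3} + \left(-8 + 2 Z\right)} = \sqrt{-8 + Z^{3} + 2 Z}$)
$\left(-117940 + 147584\right) + Y{\left(a{\left(4,-4 \right)} \right)} = \left(-117940 + 147584\right) + \sqrt{-8 + \left(- \frac{7}{4}\right)^{3} + 2 \left(- \frac{7}{4}\right)} = 29644 + \sqrt{-8 - \frac{343}{64} - \frac{7}{2}} = 29644 + \sqrt{- \frac{1079}{64}} = 29644 + \frac{i \sqrt{1079}}{8}$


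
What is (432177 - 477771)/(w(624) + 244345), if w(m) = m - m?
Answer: -45594/244345 ≈ -0.18660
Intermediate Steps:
w(m) = 0
(432177 - 477771)/(w(624) + 244345) = (432177 - 477771)/(0 + 244345) = -45594/244345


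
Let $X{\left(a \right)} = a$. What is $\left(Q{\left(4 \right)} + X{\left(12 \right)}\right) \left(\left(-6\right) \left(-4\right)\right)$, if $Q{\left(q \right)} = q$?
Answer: $384$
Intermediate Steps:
$\left(Q{\left(4 \right)} + X{\left(12 \right)}\right) \left(\left(-6\right) \left(-4\right)\right) = \left(4 + 12\right) \left(\left(-6\right) \left(-4\right)\right) = 16 \cdot 24 = 384$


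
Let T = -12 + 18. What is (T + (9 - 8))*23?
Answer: 161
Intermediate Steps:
T = 6
(T + (9 - 8))*23 = (6 + (9 - 8))*23 = (6 + 1)*23 = 7*23 = 161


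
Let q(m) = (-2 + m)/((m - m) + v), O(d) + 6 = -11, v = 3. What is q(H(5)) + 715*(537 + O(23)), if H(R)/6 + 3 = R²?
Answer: 1115530/3 ≈ 3.7184e+5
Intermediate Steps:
O(d) = -17 (O(d) = -6 - 11 = -17)
H(R) = -18 + 6*R²
q(m) = -⅔ + m/3 (q(m) = (-2 + m)/((m - m) + 3) = (-2 + m)/(0 + 3) = (-2 + m)/3 = (-2 + m)*(⅓) = -⅔ + m/3)
q(H(5)) + 715*(537 + O(23)) = (-⅔ + (-18 + 6*5²)/3) + 715*(537 - 17) = (-⅔ + (-18 + 6*25)/3) + 715*520 = (-⅔ + (-18 + 150)/3) + 371800 = (-⅔ + (⅓)*132) + 371800 = (-⅔ + 44) + 371800 = 130/3 + 371800 = 1115530/3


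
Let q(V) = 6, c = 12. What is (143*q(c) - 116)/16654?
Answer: 371/8327 ≈ 0.044554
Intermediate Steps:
(143*q(c) - 116)/16654 = (143*6 - 116)/16654 = (858 - 116)*(1/16654) = 742*(1/16654) = 371/8327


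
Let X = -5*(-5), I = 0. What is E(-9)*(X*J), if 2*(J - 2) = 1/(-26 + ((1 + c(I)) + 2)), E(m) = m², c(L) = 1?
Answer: 176175/44 ≈ 4004.0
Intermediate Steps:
X = 25
J = 87/44 (J = 2 + 1/(2*(-26 + ((1 + 1) + 2))) = 2 + 1/(2*(-26 + (2 + 2))) = 2 + 1/(2*(-26 + 4)) = 2 + (½)/(-22) = 2 + (½)*(-1/22) = 2 - 1/44 = 87/44 ≈ 1.9773)
E(-9)*(X*J) = (-9)²*(25*(87/44)) = 81*(2175/44) = 176175/44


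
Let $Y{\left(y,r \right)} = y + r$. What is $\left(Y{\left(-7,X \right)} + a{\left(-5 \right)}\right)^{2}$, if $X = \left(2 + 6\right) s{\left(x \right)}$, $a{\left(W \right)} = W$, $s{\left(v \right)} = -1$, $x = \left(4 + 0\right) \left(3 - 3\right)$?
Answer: $400$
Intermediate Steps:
$x = 0$ ($x = 4 \cdot 0 = 0$)
$X = -8$ ($X = \left(2 + 6\right) \left(-1\right) = 8 \left(-1\right) = -8$)
$Y{\left(y,r \right)} = r + y$
$\left(Y{\left(-7,X \right)} + a{\left(-5 \right)}\right)^{2} = \left(\left(-8 - 7\right) - 5\right)^{2} = \left(-15 - 5\right)^{2} = \left(-20\right)^{2} = 400$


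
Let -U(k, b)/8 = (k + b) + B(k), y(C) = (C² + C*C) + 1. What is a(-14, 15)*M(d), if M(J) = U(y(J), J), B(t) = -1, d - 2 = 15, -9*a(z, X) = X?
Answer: 23800/3 ≈ 7933.3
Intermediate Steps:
a(z, X) = -X/9
d = 17 (d = 2 + 15 = 17)
y(C) = 1 + 2*C² (y(C) = (C² + C²) + 1 = 2*C² + 1 = 1 + 2*C²)
U(k, b) = 8 - 8*b - 8*k (U(k, b) = -8*((k + b) - 1) = -8*((b + k) - 1) = -8*(-1 + b + k) = 8 - 8*b - 8*k)
M(J) = -16*J² - 8*J (M(J) = 8 - 8*J - 8*(1 + 2*J²) = 8 - 8*J + (-8 - 16*J²) = -16*J² - 8*J)
a(-14, 15)*M(d) = (-⅑*15)*(8*17*(-1 - 2*17)) = -40*17*(-1 - 34)/3 = -40*17*(-35)/3 = -5/3*(-4760) = 23800/3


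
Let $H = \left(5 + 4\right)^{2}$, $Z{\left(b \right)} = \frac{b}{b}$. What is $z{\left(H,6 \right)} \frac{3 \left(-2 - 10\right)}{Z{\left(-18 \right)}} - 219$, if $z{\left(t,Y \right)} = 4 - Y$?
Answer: $-147$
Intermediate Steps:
$Z{\left(b \right)} = 1$
$H = 81$ ($H = 9^{2} = 81$)
$z{\left(H,6 \right)} \frac{3 \left(-2 - 10\right)}{Z{\left(-18 \right)}} - 219 = \left(4 - 6\right) \frac{3 \left(-2 - 10\right)}{1} - 219 = \left(4 - 6\right) 3 \left(-12\right) 1 - 219 = - 2 \left(\left(-36\right) 1\right) - 219 = \left(-2\right) \left(-36\right) - 219 = 72 - 219 = -147$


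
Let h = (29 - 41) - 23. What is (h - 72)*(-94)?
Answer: 10058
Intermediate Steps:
h = -35 (h = -12 - 23 = -35)
(h - 72)*(-94) = (-35 - 72)*(-94) = -107*(-94) = 10058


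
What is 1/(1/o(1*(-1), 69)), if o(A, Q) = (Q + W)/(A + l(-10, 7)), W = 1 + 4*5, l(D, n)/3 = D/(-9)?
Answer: 270/7 ≈ 38.571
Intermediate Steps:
l(D, n) = -D/3 (l(D, n) = 3*(D/(-9)) = 3*(D*(-⅑)) = 3*(-D/9) = -D/3)
W = 21 (W = 1 + 20 = 21)
o(A, Q) = (21 + Q)/(10/3 + A) (o(A, Q) = (Q + 21)/(A - ⅓*(-10)) = (21 + Q)/(A + 10/3) = (21 + Q)/(10/3 + A))
1/(1/o(1*(-1), 69)) = 1/(1/(3*(21 + 69)/(10 + 3*(1*(-1))))) = 1/(1/(3*90/(10 + 3*(-1)))) = 1/(1/(3*90/(10 - 3))) = 1/(1/(3*90/7)) = 1/(1/(3*(⅐)*90)) = 1/(1/(270/7)) = 1/(7/270) = 270/7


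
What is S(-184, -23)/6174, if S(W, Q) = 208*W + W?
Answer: -19228/3087 ≈ -6.2287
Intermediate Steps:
S(W, Q) = 209*W
S(-184, -23)/6174 = (209*(-184))/6174 = -38456*1/6174 = -19228/3087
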